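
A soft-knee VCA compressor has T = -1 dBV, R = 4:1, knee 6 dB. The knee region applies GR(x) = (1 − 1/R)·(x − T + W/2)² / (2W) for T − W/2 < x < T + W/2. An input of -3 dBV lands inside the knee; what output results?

x − T + W/2 = -3 − (-1) + 3 = 1.
GR = (1 − 1/4) × 1² / 12 = 0.75 × 1 / 12 = 0.0625 dB.
Output = -3 − 0.0625 = -3.0625 dBV.

-3.0625 dBV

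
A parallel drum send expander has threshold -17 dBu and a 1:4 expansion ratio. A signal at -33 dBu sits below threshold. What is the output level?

Below threshold, a 1:4 expander applies gain = (4−1)×(T − x) of attenuation.
(4−1) × 16 = 48 dB, so output = -33 − 48 = -81 dBu.

-81 dBu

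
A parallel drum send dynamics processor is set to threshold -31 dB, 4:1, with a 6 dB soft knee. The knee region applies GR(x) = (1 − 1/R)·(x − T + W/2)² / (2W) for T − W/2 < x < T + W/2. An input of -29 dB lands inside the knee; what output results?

x − T + W/2 = -29 − (-31) + 3 = 5.
GR = (1 − 1/4) × 5² / 12 = 0.75 × 25 / 12 = 1.5625 dB.
Output = -29 − 1.5625 = -30.5625 dB.

-30.5625 dB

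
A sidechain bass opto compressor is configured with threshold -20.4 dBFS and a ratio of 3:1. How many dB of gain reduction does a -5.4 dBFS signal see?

The signal is 15 dB above threshold.
At 3:1, output sits 15/3 = 5 dB above threshold.
So the signal is attenuated by 15 − 5 = 10 dB.

10 dB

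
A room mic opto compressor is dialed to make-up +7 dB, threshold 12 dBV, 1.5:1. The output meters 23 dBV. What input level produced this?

18 dBV

Stripping the +7 dB make-up gives 16 dBV at the gain stage.
The compressed level sits 16 − 12 = 4 dB over threshold.
Undo the ratio: input overshoot = 4 × 1.5 = 6 dB, giving input = 18 dBV.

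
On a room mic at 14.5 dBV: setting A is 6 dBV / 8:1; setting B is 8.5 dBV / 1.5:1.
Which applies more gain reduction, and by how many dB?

A: overshoot 8.5 dB → output overshoot 1.0625 dB → GR 7.4375 dB.
B: overshoot 6 dB → output overshoot 4 dB → GR 2 dB.
A applies 5.4375 dB more gain reduction.

A, by 5.4375 dB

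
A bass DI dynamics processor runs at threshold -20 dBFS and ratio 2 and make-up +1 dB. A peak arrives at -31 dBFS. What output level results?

-30 dBFS

-31 dBFS is 11 dB below the -20 dBFS threshold, so no gain reduction is applied.
Make-up gain adds 1 dB: -31 + 1 = -30 dBFS.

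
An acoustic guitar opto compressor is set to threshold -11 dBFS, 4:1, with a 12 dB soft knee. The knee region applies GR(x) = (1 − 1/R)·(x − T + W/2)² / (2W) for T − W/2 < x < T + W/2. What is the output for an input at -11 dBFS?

-12.125 dBFS

x − T + W/2 = -11 − (-11) + 6 = 6.
GR = (1 − 1/4) × 6² / 24 = 0.75 × 36 / 24 = 1.125 dB.
Output = -11 − 1.125 = -12.125 dBFS.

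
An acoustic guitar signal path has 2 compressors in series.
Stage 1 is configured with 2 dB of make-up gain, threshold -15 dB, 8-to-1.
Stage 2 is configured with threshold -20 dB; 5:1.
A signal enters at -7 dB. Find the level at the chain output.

-18.4 dB

Stage 1: overshoot 8 dB → 8/8 = 1 dB → -14 dB; +2 dB make-up → -12 dB.
Stage 2: 8 dB above -20 dB, reduced 5:1 to 1.6 dB above → -18.4 dB.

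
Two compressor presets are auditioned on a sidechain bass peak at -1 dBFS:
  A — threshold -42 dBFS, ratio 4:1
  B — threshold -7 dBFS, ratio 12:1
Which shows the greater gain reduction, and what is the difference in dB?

A: 41 dB over, compressed to 10.25 dB over, so 30.75 dB of GR.
B: 6 dB over, compressed to 0.5 dB over, so 5.5 dB of GR.
Difference: 25.25 dB in favour of A.

A, by 25.25 dB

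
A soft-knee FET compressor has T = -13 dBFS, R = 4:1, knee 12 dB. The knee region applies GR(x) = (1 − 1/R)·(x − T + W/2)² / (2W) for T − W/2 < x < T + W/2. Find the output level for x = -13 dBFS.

-14.125 dBFS

x − T + W/2 = -13 − (-13) + 6 = 6.
GR = (1 − 1/4) × 6² / 24 = 0.75 × 36 / 24 = 1.125 dB.
Output = -13 − 1.125 = -14.125 dBFS.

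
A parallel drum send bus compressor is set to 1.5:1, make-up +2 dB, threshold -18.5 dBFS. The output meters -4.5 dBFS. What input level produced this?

Remove make-up: -4.5 − 2 = -6.5 dBFS.
That's 12 dB above the -18.5 dBFS threshold.
Before 1.5:1 compression the overshoot was 12 × 1.5 = 18 dB, so input = -18.5 + 18 = -0.5 dBFS.

-0.5 dBFS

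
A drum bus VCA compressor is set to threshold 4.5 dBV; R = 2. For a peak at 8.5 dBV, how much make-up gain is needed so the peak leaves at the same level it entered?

The peak compresses to 4.5 + 4/2 = 6.5 dBV.
To reach 8.5 dBV requires 8.5 − 6.5 = 2 dB of make-up.

2 dB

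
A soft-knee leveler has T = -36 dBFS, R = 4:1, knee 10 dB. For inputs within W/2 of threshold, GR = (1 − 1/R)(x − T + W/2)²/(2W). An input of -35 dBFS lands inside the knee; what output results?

-36.35 dBFS

x − T + W/2 = -35 − (-36) + 5 = 6.
GR = (1 − 1/4) × 6² / 20 = 0.75 × 36 / 20 = 1.35 dB.
Output = -35 − 1.35 = -36.35 dBFS.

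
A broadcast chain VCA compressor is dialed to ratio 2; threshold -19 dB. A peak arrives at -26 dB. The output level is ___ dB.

-26 dB is 7 dB below the -19 dB threshold, so no gain reduction is applied.
Output = input = -26 dB.

-26 dB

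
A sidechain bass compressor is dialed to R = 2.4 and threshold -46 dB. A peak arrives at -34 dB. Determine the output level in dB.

-41 dB

-34 dB sits 12 dB over threshold.
2.4:1 compression reduces that to 12/2.4 = 5 dB over.
That puts the output at -41 dB.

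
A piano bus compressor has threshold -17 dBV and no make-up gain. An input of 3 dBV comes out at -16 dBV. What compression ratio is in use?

20:1

Input overshoot = 3 − (-17) = 20 dB; output overshoot = -16 − (-17) = 1 dB.
Ratio = 20 / 1 = 20.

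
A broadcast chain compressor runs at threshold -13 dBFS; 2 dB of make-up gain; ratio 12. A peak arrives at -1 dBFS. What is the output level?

-10 dBFS

Overshoot: -1 − (-13) = 12 dB.
12:1 compression reduces that to 12/12 = 1 dB over.
That puts the output at -12 dBFS; make-up adds 2 dB, giving -10 dBFS.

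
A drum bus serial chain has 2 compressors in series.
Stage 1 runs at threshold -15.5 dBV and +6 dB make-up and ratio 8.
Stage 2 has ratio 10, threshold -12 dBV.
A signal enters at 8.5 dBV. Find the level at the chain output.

-11.45 dBV

Stage 1: 8.5 dBV is 24 dB over -15.5 dBV; at 8:1 that becomes 3 dB over, giving -12.5 dBV; +6 dB make-up → -6.5 dBV.
Stage 2: -6.5 dBV is 5.5 dB over -12 dBV; at 10:1 that becomes 0.55 dB over, giving -11.45 dBV.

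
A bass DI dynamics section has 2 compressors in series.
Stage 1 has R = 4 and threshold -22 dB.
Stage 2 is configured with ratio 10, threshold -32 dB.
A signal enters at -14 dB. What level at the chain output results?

-30.8 dB

Stage 1: -14 dB is 8 dB over -22 dB; at 4:1 that becomes 2 dB over, giving -20 dB.
Stage 2: overshoot 12 dB → 12/10 = 1.2 dB → -30.8 dB.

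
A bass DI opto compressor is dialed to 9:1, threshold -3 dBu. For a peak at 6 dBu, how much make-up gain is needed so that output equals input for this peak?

8 dB

The peak compresses to -3 + 9/9 = -2 dBu.
To reach 6 dBu requires 6 − (-2) = 8 dB of make-up.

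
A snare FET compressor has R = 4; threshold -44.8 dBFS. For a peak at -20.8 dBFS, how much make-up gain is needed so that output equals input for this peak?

18 dB

Overshoot 24 dB → 24/4 = 6 dB after compression, so the compressed level is -44.8 + 6 = -38.8 dBFS.
Make-up = target − compressed = -20.8 − (-38.8) = 18 dB.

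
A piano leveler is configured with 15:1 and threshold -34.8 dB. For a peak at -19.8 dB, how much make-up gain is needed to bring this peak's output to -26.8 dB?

7 dB

Without make-up, output = threshold + overshoot/15 = -34.8 + 1 = -33.8 dB.
Gap to target: 7 dB.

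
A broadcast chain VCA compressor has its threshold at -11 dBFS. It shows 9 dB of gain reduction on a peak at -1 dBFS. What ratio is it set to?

10:1

Input overshoot = -1 − (-11) = 10 dB.
Output overshoot = 10 − 9 = 1 dB.
Ratio = input overshoot / output overshoot = 10 / 1 = 10.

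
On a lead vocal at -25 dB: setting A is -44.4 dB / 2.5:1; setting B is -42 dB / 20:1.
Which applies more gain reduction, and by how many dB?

A: overshoot 19.4 dB → output overshoot 7.76 dB → GR 11.64 dB.
B: overshoot 17 dB → output overshoot 0.85 dB → GR 16.15 dB.
B applies 4.51 dB more gain reduction.

B, by 4.51 dB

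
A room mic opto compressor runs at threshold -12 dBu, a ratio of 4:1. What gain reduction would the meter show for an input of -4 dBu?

Overshoot = -4 − (-12) = 8 dB.
At 4:1, output sits 8/4 = 2 dB above threshold.
Gain reduction = 8 − 2 = 6 dB.

6 dB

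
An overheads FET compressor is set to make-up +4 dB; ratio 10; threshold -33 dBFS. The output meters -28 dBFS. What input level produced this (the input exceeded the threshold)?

-23 dBFS

Remove make-up: -28 − 4 = -32 dBFS.
Post-compression overshoot = -32 − (-33) = 1 dB.
Before 10:1 compression the overshoot was 1 × 10 = 10 dB, so input = -33 + 10 = -23 dBFS.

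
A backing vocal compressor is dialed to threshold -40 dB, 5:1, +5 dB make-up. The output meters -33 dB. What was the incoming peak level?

-30 dB

Remove make-up: -33 − 5 = -38 dB.
The compressed level sits -38 − (-40) = 2 dB over threshold.
Undo the ratio: input overshoot = 2 × 5 = 10 dB, giving input = -30 dB.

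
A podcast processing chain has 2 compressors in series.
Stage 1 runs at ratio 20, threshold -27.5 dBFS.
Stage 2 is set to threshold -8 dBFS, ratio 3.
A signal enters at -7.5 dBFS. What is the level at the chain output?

-26.5 dBFS

Stage 1: 20 dB above -27.5 dBFS, reduced 20:1 to 1 dB above → -26.5 dBFS.
Stage 2: -26.5 dBFS ≤ -8 dBFS, so stage 2 doesn't engage; output -26.5 dBFS.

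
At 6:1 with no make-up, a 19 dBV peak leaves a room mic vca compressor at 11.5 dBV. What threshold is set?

10 dBV

Gain reduction = 19 − 11.5 = 7.5 dB; output overshoot = GR / (R − 1) = 7.5 / 5 = 1.5 dB.
Threshold = output − output overshoot = 11.5 − 1.5 = 10 dBV.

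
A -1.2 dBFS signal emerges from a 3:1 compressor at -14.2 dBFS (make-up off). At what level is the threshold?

-20.7 dBFS

Gain reduction = -1.2 − (-14.2) = 13 dB; output overshoot = GR / (R − 1) = 13 / 2 = 6.5 dB.
Threshold = output − output overshoot = -14.2 − 6.5 = -20.7 dBFS.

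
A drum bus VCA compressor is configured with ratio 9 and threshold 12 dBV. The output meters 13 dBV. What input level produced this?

21 dBV

The compressed level sits 13 − 12 = 1 dB over threshold.
Undo the ratio: input overshoot = 1 × 9 = 9 dB, giving input = 21 dBV.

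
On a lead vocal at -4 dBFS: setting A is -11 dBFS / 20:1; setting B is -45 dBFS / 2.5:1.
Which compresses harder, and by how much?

A: 7 dB over, compressed to 0.35 dB over, so 6.65 dB of GR.
B: 41 dB over, compressed to 16.4 dB over, so 24.6 dB of GR.
B applies 17.95 dB more gain reduction.

B, by 17.95 dB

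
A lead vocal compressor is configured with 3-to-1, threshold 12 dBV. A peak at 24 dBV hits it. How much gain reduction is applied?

The signal is 12 dB above threshold.
At 3:1, output sits 12/3 = 4 dB above threshold.
GR = overshoot in − overshoot out = 12 − 4 = 8 dB.

8 dB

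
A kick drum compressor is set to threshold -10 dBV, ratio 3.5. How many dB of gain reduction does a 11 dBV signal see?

11 dBV exceeds the threshold by 21 dB.
A 3.5:1 ratio leaves 6 dB of that excess.
Gain reduction = 21 − 6 = 15 dB.

15 dB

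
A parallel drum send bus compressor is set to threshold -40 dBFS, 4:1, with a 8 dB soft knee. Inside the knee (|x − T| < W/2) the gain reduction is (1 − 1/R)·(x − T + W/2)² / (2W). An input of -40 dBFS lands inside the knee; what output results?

-40.75 dBFS

x − T + W/2 = -40 − (-40) + 4 = 4.
GR = (1 − 1/4) × 4² / 16 = 0.75 × 16 / 16 = 0.75 dB.
Output = -40 − 0.75 = -40.75 dBFS.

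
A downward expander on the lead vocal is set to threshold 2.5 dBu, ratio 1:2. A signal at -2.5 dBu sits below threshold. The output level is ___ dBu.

The input is 5 dB below the 2.5 dBu threshold.
A 1:2 expander multiplies undershoot by 2: 5 × 2 = 10 dB below threshold.
Output = 2.5 − 10 = -7.5 dBu.

-7.5 dBu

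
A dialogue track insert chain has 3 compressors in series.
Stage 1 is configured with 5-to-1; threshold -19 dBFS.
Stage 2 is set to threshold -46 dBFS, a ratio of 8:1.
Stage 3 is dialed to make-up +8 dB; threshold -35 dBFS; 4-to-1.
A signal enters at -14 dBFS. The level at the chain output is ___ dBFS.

-34.5 dBFS

Stage 1: overshoot 5 dB → 5/5 = 1 dB → -18 dBFS.
Stage 2: overshoot 28 dB → 28/8 = 3.5 dB → -42.5 dBFS.
Stage 3: -42.5 dBFS is at or below the -35 dBFS threshold — no compression; make-up brings it to -34.5 dBFS.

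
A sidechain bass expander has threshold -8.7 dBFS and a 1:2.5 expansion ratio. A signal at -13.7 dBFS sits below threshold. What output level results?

Undershoot = (-8.7) − (-13.7) = 5 dB.
At 1:2.5, that expands to 12.5 dB under threshold.
Output = -8.7 − 12.5 = -21.2 dBFS.

-21.2 dBFS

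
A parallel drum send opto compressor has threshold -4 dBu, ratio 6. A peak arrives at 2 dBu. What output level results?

-3 dBu

Overshoot: 2 − (-4) = 6 dB.
The 6 dB excess becomes 1 dB after 6:1 reduction.
So the level is -4 + 1 = -3 dBu.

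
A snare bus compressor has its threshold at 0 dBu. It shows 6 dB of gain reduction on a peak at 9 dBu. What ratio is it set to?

3:1

Input overshoot = 9 − 0 = 9 dB.
Output overshoot = 9 − 6 = 3 dB.
Ratio = input overshoot / output overshoot = 9 / 3 = 3.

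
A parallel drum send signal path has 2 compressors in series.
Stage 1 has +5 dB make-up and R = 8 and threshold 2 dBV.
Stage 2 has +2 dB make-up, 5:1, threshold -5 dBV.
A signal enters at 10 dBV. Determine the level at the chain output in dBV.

-0.4 dBV

Stage 1: overshoot 8 dB → 8/8 = 1 dB → 3 dBV; +5 dB make-up → 8 dBV.
Stage 2: overshoot 13 dB → 13/5 = 2.6 dB → -2.4 dBV; +2 dB make-up → -0.4 dBV.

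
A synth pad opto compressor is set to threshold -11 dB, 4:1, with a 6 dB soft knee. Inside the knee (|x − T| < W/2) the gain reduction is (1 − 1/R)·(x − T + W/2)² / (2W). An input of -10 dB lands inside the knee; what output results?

-11 dB

x − T + W/2 = -10 − (-11) + 3 = 4.
GR = (1 − 1/4) × 4² / 12 = 0.75 × 16 / 12 = 1 dB.
Output = -10 − 1 = -11 dB.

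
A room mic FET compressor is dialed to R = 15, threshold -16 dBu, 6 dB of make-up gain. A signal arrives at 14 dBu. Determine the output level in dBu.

Overshoot: 14 − (-16) = 30 dB.
The 30 dB excess becomes 2 dB after 15:1 reduction.
So the level is -16 + 2 = -14 dBu; make-up adds 6 dB, giving -8 dBu.

-8 dBu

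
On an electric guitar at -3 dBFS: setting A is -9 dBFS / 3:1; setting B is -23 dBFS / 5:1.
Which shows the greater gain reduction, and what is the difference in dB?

B, by 12 dB

A: GR = 6 − 6/3 = 4 dB.
B: GR = 20 − 20/5 = 16 dB.
B reduces 12 dB more.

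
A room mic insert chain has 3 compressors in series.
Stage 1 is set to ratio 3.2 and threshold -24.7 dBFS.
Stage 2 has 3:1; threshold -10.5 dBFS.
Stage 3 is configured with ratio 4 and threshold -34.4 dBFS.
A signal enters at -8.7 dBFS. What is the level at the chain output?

Stage 1: -8.7 dBFS is 16 dB over -24.7 dBFS; at 3.2:1 that becomes 5 dB over, giving -19.7 dBFS.
Stage 2: below threshold (-19.7 ≤ -10.5); passes unchanged; output -19.7 dBFS.
Stage 3: overshoot 14.7 dB → 14.7/4 = 3.675 dB → -30.725 dBFS.

-30.725 dBFS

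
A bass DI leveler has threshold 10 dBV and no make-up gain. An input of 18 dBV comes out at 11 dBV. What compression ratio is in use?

Input overshoot = 18 − 10 = 8 dB; output overshoot = 11 − 10 = 1 dB.
Ratio = 8 / 1 = 8.

8:1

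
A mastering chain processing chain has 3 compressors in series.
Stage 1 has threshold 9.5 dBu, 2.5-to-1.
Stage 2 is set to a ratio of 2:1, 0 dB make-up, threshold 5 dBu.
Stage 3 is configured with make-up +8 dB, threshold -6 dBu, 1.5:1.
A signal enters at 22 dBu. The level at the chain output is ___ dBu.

12.5 dBu

Stage 1: overshoot 12.5 dB → 12.5/2.5 = 5 dB → 14.5 dBu.
Stage 2: 9.5 dB above 5 dBu, reduced 2:1 to 4.75 dB above → 9.75 dBu.
Stage 3: 9.75 dBu is 15.75 dB over -6 dBu; at 1.5:1 that becomes 10.5 dB over, giving 4.5 dBu; +8 dB make-up → 12.5 dBu.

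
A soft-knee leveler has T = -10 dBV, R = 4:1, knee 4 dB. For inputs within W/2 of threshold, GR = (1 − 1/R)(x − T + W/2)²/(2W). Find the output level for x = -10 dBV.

x − T + W/2 = -10 − (-10) + 2 = 2.
GR = (1 − 1/4) × 2² / 8 = 0.75 × 4 / 8 = 0.375 dB.
Output = -10 − 0.375 = -10.375 dBV.

-10.375 dBV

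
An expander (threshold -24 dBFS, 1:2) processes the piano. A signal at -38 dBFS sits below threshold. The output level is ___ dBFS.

-52 dBFS

Below threshold, a 1:2 expander applies gain = (2−1)×(T − x) of attenuation.
(2−1) × 14 = 14 dB, so output = -38 − 14 = -52 dBFS.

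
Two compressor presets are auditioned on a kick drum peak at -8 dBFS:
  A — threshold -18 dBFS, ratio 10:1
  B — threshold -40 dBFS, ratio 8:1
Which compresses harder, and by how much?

B, by 19 dB

A: GR = 10 − 10/10 = 9 dB.
B: GR = 32 − 32/8 = 28 dB.
Difference: 19 dB in favour of B.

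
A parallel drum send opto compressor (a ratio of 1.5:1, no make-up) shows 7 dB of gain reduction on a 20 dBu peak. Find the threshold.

Let T be the threshold. Output overshoot = (input overshoot)/R, so 13 − T = (20 − T)/1.5.
1.5·(13 − T) = 20 − T → 0.5·T = 19.5 − 20 = -0.5.
T = -0.5/0.5 = -1 dBu.

-1 dBu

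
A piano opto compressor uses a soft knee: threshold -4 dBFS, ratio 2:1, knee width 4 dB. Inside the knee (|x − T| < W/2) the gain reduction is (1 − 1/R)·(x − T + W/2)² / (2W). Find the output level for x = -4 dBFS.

-4.25 dBFS

x − T + W/2 = -4 − (-4) + 2 = 2.
GR = (1 − 1/2) × 2² / 8 = 0.5 × 4 / 8 = 0.25 dB.
Output = -4 − 0.25 = -4.25 dBFS.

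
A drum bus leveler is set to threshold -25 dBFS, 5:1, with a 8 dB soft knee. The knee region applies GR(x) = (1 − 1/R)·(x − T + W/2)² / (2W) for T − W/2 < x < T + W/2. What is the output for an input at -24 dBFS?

-25.25 dBFS

x − T + W/2 = -24 − (-25) + 4 = 5.
GR = (1 − 1/5) × 5² / 16 = 0.8 × 25 / 16 = 1.25 dB.
Output = -24 − 1.25 = -25.25 dBFS.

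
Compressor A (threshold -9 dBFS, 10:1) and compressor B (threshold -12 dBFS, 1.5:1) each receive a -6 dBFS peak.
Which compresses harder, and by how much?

A, by 0.7 dB

A: 3 dB over, compressed to 0.3 dB over, so 2.7 dB of GR.
B: 6 dB over, compressed to 4 dB over, so 2 dB of GR.
A applies 0.7 dB more gain reduction.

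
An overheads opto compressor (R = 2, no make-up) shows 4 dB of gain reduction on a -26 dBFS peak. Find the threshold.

Let T be the threshold. Output overshoot = (input overshoot)/R, so -30 − T = (-26 − T)/2.
2·(-30 − T) = -26 − T → 1·T = -60 − (-26) = -34.
T = -34/1 = -34 dBFS.

-34 dBFS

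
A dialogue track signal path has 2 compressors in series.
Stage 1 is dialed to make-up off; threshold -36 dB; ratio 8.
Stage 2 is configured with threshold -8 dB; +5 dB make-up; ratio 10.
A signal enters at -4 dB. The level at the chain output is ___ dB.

-27 dB

Stage 1: 32 dB above -36 dB, reduced 8:1 to 4 dB above → -32 dB.
Stage 2: below threshold (-32 ≤ -8); passes unchanged; make-up brings it to -27 dB.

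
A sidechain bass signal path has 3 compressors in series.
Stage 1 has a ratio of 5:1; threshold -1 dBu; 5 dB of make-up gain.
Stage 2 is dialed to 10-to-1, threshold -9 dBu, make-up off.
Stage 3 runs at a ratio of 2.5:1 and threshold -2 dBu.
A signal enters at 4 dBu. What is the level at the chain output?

-7.6 dBu

Stage 1: overshoot 5 dB → 5/5 = 1 dB → 0 dBu; +5 dB make-up → 5 dBu.
Stage 2: overshoot 14 dB → 14/10 = 1.4 dB → -7.6 dBu.
Stage 3: -7.6 dBu is at or below the -2 dBu threshold — no compression; output -7.6 dBu.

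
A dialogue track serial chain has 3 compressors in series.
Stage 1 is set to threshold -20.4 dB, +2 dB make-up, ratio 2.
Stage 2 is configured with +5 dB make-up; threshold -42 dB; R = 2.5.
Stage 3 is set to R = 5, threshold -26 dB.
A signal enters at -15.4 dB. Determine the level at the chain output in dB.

-26.56 dB

Stage 1: -15.4 dB is 5 dB over -20.4 dB; at 2:1 that becomes 2.5 dB over, giving -17.9 dB; +2 dB make-up → -15.9 dB.
Stage 2: overshoot 26.1 dB → 26.1/2.5 = 10.44 dB → -31.56 dB; +5 dB make-up → -26.56 dB.
Stage 3: -26.56 dB is at or below the -26 dB threshold — no compression; output -26.56 dB.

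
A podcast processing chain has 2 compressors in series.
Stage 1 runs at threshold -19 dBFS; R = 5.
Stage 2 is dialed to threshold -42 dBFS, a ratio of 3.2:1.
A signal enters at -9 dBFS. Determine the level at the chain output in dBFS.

-34.1875 dBFS

Stage 1: -9 dBFS is 10 dB over -19 dBFS; at 5:1 that becomes 2 dB over, giving -17 dBFS.
Stage 2: -17 dBFS is 25 dB over -42 dBFS; at 3.2:1 that becomes 7.8125 dB over, giving -34.1875 dBFS.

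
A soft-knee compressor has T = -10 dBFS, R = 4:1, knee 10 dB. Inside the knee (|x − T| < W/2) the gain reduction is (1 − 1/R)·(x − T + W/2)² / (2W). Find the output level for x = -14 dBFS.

-14.0375 dBFS

x − T + W/2 = -14 − (-10) + 5 = 1.
GR = (1 − 1/4) × 1² / 20 = 0.75 × 1 / 20 = 0.0375 dB.
Output = -14 − 0.0375 = -14.0375 dBFS.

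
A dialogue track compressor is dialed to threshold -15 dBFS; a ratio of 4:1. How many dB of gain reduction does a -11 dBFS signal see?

3 dB

Overshoot = -11 − (-15) = 4 dB.
At 4:1, output sits 4/4 = 1 dB above threshold.
So the signal is attenuated by 4 − 1 = 3 dB.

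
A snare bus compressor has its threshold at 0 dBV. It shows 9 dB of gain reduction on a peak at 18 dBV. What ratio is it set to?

2:1

Input overshoot = 18 − 0 = 18 dB.
Output overshoot = 18 − 9 = 9 dB.
Ratio = input overshoot / output overshoot = 18 / 9 = 2.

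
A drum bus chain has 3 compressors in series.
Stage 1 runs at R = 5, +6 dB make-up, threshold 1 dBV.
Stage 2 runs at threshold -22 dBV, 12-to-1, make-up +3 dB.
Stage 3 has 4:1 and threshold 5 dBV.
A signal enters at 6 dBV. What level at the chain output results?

Stage 1: 5 dB above 1 dBV, reduced 5:1 to 1 dB above → 2 dBV; +6 dB make-up → 8 dBV.
Stage 2: overshoot 30 dB → 30/12 = 2.5 dB → -19.5 dBV; +3 dB make-up → -16.5 dBV.
Stage 3: below threshold (-16.5 ≤ 5); passes unchanged; output -16.5 dBV.

-16.5 dBV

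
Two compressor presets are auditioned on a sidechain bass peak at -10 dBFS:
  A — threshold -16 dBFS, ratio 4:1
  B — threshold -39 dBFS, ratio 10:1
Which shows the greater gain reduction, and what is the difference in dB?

B, by 21.6 dB

A: GR = 6 − 6/4 = 4.5 dB.
B: GR = 29 − 29/10 = 26.1 dB.
B reduces 21.6 dB more.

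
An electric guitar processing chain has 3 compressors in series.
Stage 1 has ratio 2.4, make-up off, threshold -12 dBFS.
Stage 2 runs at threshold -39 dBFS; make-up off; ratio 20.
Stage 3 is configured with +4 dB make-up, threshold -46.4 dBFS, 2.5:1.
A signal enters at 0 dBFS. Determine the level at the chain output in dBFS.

-38.8 dBFS

Stage 1: 12 dB above -12 dBFS, reduced 2.4:1 to 5 dB above → -7 dBFS.
Stage 2: 32 dB above -39 dBFS, reduced 20:1 to 1.6 dB above → -37.4 dBFS.
Stage 3: overshoot 9 dB → 9/2.5 = 3.6 dB → -42.8 dBFS; +4 dB make-up → -38.8 dBFS.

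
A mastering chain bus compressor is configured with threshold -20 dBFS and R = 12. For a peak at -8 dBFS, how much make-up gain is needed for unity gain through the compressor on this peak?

Without make-up, output = threshold + overshoot/12 = -20 + 1 = -19 dBFS.
Gap to target: 11 dB.

11 dB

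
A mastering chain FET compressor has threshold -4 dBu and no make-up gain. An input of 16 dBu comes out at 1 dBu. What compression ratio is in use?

Input overshoot = 16 − (-4) = 20 dB; output overshoot = 1 − (-4) = 5 dB.
Ratio = 20 / 5 = 4.

4:1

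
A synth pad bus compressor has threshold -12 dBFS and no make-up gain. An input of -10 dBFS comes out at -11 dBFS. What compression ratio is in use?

2:1

Input overshoot = -10 − (-12) = 2 dB; output overshoot = -11 − (-12) = 1 dB.
Ratio = 2 / 1 = 2.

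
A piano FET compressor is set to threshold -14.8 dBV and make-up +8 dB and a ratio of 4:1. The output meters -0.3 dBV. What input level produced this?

11.2 dBV

Stripping the +8 dB make-up gives -8.3 dBV at the gain stage.
That's 6.5 dB above the -14.8 dBV threshold.
Input overshoot = R × output overshoot = 26 dB → input = -14.8 + 26 = 11.2 dBV.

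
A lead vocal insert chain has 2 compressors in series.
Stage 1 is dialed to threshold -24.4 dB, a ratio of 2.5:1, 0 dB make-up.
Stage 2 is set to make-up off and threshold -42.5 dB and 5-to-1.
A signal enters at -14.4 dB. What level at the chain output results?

Stage 1: 10 dB above -24.4 dB, reduced 2.5:1 to 4 dB above → -20.4 dB.
Stage 2: -20.4 dB is 22.1 dB over -42.5 dB; at 5:1 that becomes 4.42 dB over, giving -38.08 dB.

-38.08 dB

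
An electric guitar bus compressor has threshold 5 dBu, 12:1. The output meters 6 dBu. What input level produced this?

17 dBu

Post-compression overshoot = 6 − 5 = 1 dB.
Before 12:1 compression the overshoot was 1 × 12 = 12 dB, so input = 5 + 12 = 17 dBu.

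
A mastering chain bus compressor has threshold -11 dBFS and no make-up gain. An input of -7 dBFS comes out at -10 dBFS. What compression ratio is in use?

Input overshoot = -7 − (-11) = 4 dB; output overshoot = -10 − (-11) = 1 dB.
Ratio = 4 / 1 = 4.

4:1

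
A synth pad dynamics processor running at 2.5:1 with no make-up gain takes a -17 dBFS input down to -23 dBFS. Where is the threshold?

-27 dBFS

Gain reduction = -17 − (-23) = 6 dB; output overshoot = GR / (R − 1) = 6 / 1.5 = 4 dB.
Threshold = output − output overshoot = -23 − 4 = -27 dBFS.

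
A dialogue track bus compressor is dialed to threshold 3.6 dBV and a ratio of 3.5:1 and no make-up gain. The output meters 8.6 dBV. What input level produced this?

Post-compression overshoot = 8.6 − 3.6 = 5 dB.
Input overshoot = R × output overshoot = 17.5 dB → input = 3.6 + 17.5 = 21.1 dBV.

21.1 dBV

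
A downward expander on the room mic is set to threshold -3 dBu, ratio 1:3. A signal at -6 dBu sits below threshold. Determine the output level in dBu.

-12 dBu

Below threshold, a 1:3 expander applies gain = (3−1)×(T − x) of attenuation.
(3−1) × 3 = 6 dB, so output = -6 − 6 = -12 dBu.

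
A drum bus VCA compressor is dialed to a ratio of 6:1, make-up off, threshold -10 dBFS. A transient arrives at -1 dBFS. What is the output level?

-1 dBFS sits 9 dB over threshold.
At 6:1 the overshoot is divided by 6, leaving 1.5 dB above threshold.
Output = -10 + 1.5 = -8.5 dBFS.

-8.5 dBFS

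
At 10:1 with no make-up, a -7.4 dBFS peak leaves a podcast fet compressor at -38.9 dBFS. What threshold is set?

-42.4 dBFS

Gain reduction = -7.4 − (-38.9) = 31.5 dB; output overshoot = GR / (R − 1) = 31.5 / 9 = 3.5 dB.
Threshold = output − output overshoot = -38.9 − 3.5 = -42.4 dBFS.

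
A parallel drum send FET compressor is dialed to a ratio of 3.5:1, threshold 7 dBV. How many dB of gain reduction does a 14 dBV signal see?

Overshoot = 14 − 7 = 7 dB.
At 3.5:1, output sits 7/3.5 = 2 dB above threshold.
Gain reduction = 7 − 2 = 5 dB.

5 dB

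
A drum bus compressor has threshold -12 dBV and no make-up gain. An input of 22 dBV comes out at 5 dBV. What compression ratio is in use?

Input overshoot = 22 − (-12) = 34 dB; output overshoot = 5 − (-12) = 17 dB.
Ratio = 34 / 17 = 2.

2:1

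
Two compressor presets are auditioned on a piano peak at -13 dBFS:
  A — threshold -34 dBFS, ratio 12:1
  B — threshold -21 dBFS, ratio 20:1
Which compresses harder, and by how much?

A: 21 dB over, compressed to 1.75 dB over, so 19.25 dB of GR.
B: 8 dB over, compressed to 0.4 dB over, so 7.6 dB of GR.
A applies 11.65 dB more gain reduction.

A, by 11.65 dB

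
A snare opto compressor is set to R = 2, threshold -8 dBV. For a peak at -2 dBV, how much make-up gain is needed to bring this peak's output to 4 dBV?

Without make-up, output = threshold + overshoot/2 = -8 + 3 = -5 dBV.
Gap to target: 9 dB.

9 dB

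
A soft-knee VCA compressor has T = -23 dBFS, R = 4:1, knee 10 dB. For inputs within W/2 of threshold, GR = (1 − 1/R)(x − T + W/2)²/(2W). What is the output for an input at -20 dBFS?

-22.4 dBFS

x − T + W/2 = -20 − (-23) + 5 = 8.
GR = (1 − 1/4) × 8² / 20 = 0.75 × 64 / 20 = 2.4 dB.
Output = -20 − 2.4 = -22.4 dBFS.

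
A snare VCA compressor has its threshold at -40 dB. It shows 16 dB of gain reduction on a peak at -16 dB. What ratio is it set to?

3:1

Input overshoot = -16 − (-40) = 24 dB.
Output overshoot = 24 − 16 = 8 dB.
Ratio = input overshoot / output overshoot = 24 / 8 = 3.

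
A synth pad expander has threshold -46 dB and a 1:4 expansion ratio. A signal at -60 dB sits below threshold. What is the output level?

Undershoot = (-46) − (-60) = 14 dB.
At 1:4, that expands to 56 dB under threshold.
Output = -46 − 56 = -102 dB.

-102 dB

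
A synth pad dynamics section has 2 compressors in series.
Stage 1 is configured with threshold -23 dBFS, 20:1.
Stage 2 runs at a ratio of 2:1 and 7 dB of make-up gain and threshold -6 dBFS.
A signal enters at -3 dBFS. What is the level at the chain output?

Stage 1: -3 dBFS is 20 dB over -23 dBFS; at 20:1 that becomes 1 dB over, giving -22 dBFS.
Stage 2: -22 dBFS is at or below the -6 dBFS threshold — no compression; make-up brings it to -15 dBFS.

-15 dBFS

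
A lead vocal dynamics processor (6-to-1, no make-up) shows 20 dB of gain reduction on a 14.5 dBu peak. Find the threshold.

-9.5 dBu

Let T be the threshold. Output overshoot = (input overshoot)/R, so -5.5 − T = (14.5 − T)/6.
6·(-5.5 − T) = 14.5 − T → 5·T = -33 − 14.5 = -47.5.
T = -47.5/5 = -9.5 dBu.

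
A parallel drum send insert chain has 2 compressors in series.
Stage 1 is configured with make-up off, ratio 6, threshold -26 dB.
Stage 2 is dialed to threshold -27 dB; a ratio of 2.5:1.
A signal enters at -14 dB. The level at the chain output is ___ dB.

Stage 1: 12 dB above -26 dB, reduced 6:1 to 2 dB above → -24 dB.
Stage 2: 3 dB above -27 dB, reduced 2.5:1 to 1.2 dB above → -25.8 dB.

-25.8 dB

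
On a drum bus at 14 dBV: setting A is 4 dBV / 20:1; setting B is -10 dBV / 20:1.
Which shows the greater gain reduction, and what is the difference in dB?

B, by 13.3 dB

A: 10 dB over, compressed to 0.5 dB over, so 9.5 dB of GR.
B: 24 dB over, compressed to 1.2 dB over, so 22.8 dB of GR.
B applies 13.3 dB more gain reduction.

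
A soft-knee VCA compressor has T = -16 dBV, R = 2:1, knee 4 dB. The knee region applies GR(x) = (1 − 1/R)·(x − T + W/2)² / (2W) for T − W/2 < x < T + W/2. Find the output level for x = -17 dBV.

-17.0625 dBV

x − T + W/2 = -17 − (-16) + 2 = 1.
GR = (1 − 1/2) × 1² / 8 = 0.5 × 1 / 8 = 0.0625 dB.
Output = -17 − 0.0625 = -17.0625 dBV.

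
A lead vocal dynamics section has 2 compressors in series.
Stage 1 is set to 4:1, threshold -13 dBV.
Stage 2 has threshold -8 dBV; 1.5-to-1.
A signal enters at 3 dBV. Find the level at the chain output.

-9 dBV

Stage 1: 16 dB above -13 dBV, reduced 4:1 to 4 dB above → -9 dBV.
Stage 2: below threshold (-9 ≤ -8); passes unchanged; output -9 dBV.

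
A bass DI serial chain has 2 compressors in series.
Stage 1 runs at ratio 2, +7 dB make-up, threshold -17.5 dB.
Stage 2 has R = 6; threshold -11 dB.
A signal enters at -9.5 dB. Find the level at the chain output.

Stage 1: overshoot 8 dB → 8/2 = 4 dB → -13.5 dB; +7 dB make-up → -6.5 dB.
Stage 2: 4.5 dB above -11 dB, reduced 6:1 to 0.75 dB above → -10.25 dB.

-10.25 dB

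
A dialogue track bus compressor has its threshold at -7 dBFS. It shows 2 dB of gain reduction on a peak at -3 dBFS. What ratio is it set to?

2:1

Input overshoot = -3 − (-7) = 4 dB.
Output overshoot = 4 − 2 = 2 dB.
Ratio = input overshoot / output overshoot = 4 / 2 = 2.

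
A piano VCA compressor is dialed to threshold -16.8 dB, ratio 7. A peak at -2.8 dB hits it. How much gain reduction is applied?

12 dB

The signal is 14 dB above threshold.
At 7:1, output sits 14/7 = 2 dB above threshold.
Gain reduction = 14 − 2 = 12 dB.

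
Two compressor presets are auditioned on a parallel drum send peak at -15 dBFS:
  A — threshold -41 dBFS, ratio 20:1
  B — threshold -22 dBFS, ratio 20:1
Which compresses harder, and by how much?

A, by 18.05 dB

A: 26 dB over, compressed to 1.3 dB over, so 24.7 dB of GR.
B: 7 dB over, compressed to 0.35 dB over, so 6.65 dB of GR.
Difference: 18.05 dB in favour of A.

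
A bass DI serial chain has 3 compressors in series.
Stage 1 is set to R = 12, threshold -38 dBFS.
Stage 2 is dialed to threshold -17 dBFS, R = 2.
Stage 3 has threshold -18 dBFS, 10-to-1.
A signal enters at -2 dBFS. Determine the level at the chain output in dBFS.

Stage 1: 36 dB above -38 dBFS, reduced 12:1 to 3 dB above → -35 dBFS.
Stage 2: -35 dBFS is at or below the -17 dBFS threshold — no compression; output -35 dBFS.
Stage 3: below threshold (-35 ≤ -18); passes unchanged; output -35 dBFS.

-35 dBFS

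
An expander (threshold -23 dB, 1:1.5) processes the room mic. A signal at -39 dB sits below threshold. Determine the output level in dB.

Undershoot = (-23) − (-39) = 16 dB.
At 1:1.5, that expands to 24 dB under threshold.
Output = -23 − 24 = -47 dB.

-47 dB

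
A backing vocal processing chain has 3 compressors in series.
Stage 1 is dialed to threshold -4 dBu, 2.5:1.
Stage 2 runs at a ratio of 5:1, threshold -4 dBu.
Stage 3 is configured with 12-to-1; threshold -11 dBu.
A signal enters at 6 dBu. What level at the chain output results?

-10.35 dBu

Stage 1: 6 dBu is 10 dB over -4 dBu; at 2.5:1 that becomes 4 dB over, giving 0 dBu.
Stage 2: overshoot 4 dB → 4/5 = 0.8 dB → -3.2 dBu.
Stage 3: -3.2 dBu is 7.8 dB over -11 dBu; at 12:1 that becomes 0.65 dB over, giving -10.35 dBu.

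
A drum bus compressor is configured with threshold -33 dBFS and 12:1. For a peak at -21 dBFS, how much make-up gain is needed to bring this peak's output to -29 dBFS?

The peak compresses to -33 + 12/12 = -32 dBFS.
To reach -29 dBFS requires -29 − (-32) = 3 dB of make-up.

3 dB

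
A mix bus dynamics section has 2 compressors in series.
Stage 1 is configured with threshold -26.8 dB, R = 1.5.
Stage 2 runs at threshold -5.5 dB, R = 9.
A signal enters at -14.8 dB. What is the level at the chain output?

-18.8 dB

Stage 1: overshoot 12 dB → 12/1.5 = 8 dB → -18.8 dB.
Stage 2: -18.8 dB is at or below the -5.5 dB threshold — no compression; output -18.8 dB.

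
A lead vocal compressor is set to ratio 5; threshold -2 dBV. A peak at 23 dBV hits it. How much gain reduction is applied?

23 dBV exceeds the threshold by 25 dB.
At 5:1, output sits 25/5 = 5 dB above threshold.
Gain reduction = 25 − 5 = 20 dB.

20 dB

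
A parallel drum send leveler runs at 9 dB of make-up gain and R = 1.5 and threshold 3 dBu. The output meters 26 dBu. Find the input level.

Stripping the +9 dB make-up gives 17 dBu at the gain stage.
That's 14 dB above the 3 dBu threshold.
Undo the ratio: input overshoot = 14 × 1.5 = 21 dB, giving input = 24 dBu.

24 dBu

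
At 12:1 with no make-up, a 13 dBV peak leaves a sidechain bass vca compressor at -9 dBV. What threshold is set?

Gain reduction = 13 − (-9) = 22 dB; output overshoot = GR / (R − 1) = 22 / 11 = 2 dB.
Threshold = output − output overshoot = -9 − 2 = -11 dBV.

-11 dBV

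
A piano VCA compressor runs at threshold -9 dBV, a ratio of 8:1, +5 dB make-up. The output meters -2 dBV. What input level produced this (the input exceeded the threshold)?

7 dBV

Remove make-up: -2 − 5 = -7 dBV.
Post-compression overshoot = -7 − (-9) = 2 dB.
Input overshoot = R × output overshoot = 16 dB → input = -9 + 16 = 7 dBV.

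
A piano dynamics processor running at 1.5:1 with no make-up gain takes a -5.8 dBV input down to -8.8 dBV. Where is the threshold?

Let T be the threshold. Output overshoot = (input overshoot)/R, so -8.8 − T = (-5.8 − T)/1.5.
1.5·(-8.8 − T) = -5.8 − T → 0.5·T = -13.2 − (-5.8) = -7.4.
T = -7.4/0.5 = -14.8 dBV.

-14.8 dBV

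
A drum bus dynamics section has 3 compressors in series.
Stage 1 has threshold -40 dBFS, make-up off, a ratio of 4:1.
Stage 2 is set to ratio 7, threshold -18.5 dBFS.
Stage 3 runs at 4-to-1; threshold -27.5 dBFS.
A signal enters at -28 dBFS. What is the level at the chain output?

-37 dBFS

Stage 1: -28 dBFS is 12 dB over -40 dBFS; at 4:1 that becomes 3 dB over, giving -37 dBFS.
Stage 2: -37 dBFS ≤ -18.5 dBFS, so stage 2 doesn't engage; output -37 dBFS.
Stage 3: below threshold (-37 ≤ -27.5); passes unchanged; output -37 dBFS.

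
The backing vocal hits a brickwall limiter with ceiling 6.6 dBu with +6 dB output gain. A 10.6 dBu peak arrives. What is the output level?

A brickwall limiter is an ∞:1 compressor: any input above the ceiling is clamped to 6.6 dBu.
Output gain then adds 6 dB: 6.6 + 6 = 12.6 dBu.

12.6 dBu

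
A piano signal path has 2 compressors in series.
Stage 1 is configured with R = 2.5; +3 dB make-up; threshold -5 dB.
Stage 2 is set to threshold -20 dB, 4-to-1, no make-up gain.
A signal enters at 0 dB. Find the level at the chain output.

Stage 1: overshoot 5 dB → 5/2.5 = 2 dB → -3 dB; +3 dB make-up → 0 dB.
Stage 2: 20 dB above -20 dB, reduced 4:1 to 5 dB above → -15 dB.

-15 dB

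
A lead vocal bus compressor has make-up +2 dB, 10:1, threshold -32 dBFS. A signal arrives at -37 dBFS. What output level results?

-37 dBFS is 5 dB below the -32 dBFS threshold, so no gain reduction is applied.
Make-up gain adds 2 dB: -37 + 2 = -35 dBFS.

-35 dBFS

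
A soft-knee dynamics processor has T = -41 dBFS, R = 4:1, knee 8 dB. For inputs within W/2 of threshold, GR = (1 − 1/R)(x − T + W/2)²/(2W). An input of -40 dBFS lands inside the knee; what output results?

-41.171875 dBFS

x − T + W/2 = -40 − (-41) + 4 = 5.
GR = (1 − 1/4) × 5² / 16 = 0.75 × 25 / 16 = 1.171875 dB.
Output = -40 − 1.171875 = -41.171875 dBFS.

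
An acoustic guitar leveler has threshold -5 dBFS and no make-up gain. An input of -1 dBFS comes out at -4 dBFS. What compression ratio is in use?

4:1

Input overshoot = -1 − (-5) = 4 dB; output overshoot = -4 − (-5) = 1 dB.
Ratio = 4 / 1 = 4.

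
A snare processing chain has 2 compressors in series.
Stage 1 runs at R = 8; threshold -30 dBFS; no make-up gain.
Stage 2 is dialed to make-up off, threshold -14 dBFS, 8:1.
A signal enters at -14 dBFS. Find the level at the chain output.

-28 dBFS

Stage 1: -14 dBFS is 16 dB over -30 dBFS; at 8:1 that becomes 2 dB over, giving -28 dBFS.
Stage 2: below threshold (-28 ≤ -14); passes unchanged; output -28 dBFS.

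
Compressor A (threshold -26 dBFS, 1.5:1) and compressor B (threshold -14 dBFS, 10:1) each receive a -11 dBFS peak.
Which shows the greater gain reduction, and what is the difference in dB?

A: 15 dB over, compressed to 10 dB over, so 5 dB of GR.
B: 3 dB over, compressed to 0.3 dB over, so 2.7 dB of GR.
Difference: 2.3 dB in favour of A.

A, by 2.3 dB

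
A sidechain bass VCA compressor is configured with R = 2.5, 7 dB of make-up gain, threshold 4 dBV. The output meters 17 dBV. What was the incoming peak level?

Remove make-up: 17 − 7 = 10 dBV.
That's 6 dB above the 4 dBV threshold.
Before 2.5:1 compression the overshoot was 6 × 2.5 = 15 dB, so input = 4 + 15 = 19 dBV.

19 dBV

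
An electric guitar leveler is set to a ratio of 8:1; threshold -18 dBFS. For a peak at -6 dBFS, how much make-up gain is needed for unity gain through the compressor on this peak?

Overshoot 12 dB → 12/8 = 1.5 dB after compression, so the compressed level is -18 + 1.5 = -16.5 dBFS.
Make-up = target − compressed = -6 − (-16.5) = 10.5 dB.

10.5 dB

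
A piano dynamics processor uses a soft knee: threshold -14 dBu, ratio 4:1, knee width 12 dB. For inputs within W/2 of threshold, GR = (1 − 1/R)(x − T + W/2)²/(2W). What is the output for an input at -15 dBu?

x − T + W/2 = -15 − (-14) + 6 = 5.
GR = (1 − 1/4) × 5² / 24 = 0.75 × 25 / 24 = 0.78125 dB.
Output = -15 − 0.78125 = -15.78125 dBu.

-15.78125 dBu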